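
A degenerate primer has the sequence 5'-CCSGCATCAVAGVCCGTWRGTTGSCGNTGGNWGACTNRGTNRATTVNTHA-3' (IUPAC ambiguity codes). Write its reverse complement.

Standard pairs A↔T, G↔C; ambiguity codes pair R↔Y, W↔W, S↔S, H↔D, V↔B, N↔N. Complement (GGSCGTAGTBTCBGGCAWYCAACSGCNACCNWCTGANYCANYTAABNADT), then reverse for 5'→3'.

5'-TDANBAATYNACYNAGTCWNCCANCGSCAACYWACGGBCTBTGATGCSGG-3'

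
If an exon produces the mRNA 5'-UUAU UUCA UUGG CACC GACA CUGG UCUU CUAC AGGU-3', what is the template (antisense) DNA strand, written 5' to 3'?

5'-ACCTGTAGAAGACCAGTGTCGGTGCCAATGAAATAA-3'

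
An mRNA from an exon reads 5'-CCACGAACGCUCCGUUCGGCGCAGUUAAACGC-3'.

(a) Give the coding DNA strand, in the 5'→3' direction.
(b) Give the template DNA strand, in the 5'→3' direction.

(a) The coding strand matches the mRNA with U→T.
(b) The template strand is the reverse complement of the coding strand.

(a) 5′-CCACGAACGCTCCGTTCGGCGCAGTTAAACGC-3′
(b) 5'-GCGTTTAACTGCGCCGAACGGAGCGTTCGTGG-3'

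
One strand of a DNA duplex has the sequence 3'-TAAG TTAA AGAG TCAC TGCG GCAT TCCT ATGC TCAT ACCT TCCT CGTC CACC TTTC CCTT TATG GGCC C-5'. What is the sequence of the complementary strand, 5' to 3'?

The strand is given 3'→5', so its complement runs 5'→3' in the same left-to-right order: pair each base A↔T, G↔C.

5'-ATTCAATTTCTCAGTGACGCCGTAAGGATACGAGTATGGAAGGAGCAGGTGGAAAGGGAAATACCCGGG-3'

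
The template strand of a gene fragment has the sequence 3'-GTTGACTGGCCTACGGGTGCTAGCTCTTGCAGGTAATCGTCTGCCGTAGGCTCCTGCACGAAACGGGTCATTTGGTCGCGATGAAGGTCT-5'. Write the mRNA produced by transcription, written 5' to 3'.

5'-CAACUGACCGGAUGCCCACGAUCGAGAACGUCCAUUAGCAGACGGCAUCCGAGGACGUGCUUUGCCCAGUAAACCAGCGCUACUUCCAGA-3'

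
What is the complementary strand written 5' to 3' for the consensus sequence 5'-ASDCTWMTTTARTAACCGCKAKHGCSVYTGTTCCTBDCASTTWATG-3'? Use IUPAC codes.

5'-CATWAASTGHVAGGAACARBSGCDMTMGCGGTTAYTAAAKWAGHST-3'

Standard pairs A↔T, G↔C; ambiguity codes pair R↔Y, M↔K, W↔W, S↔S, B↔V, D↔H. Complement (TSHGAWKAAATYATTGGCGMTMDCGSBRACAAGGAVHGTSAAWTAC), then reverse for 5'→3'.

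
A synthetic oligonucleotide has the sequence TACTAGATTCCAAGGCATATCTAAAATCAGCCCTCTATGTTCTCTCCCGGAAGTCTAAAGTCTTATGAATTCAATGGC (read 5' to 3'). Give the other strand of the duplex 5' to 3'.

5'-GCCATTGAATTCATAAGACTTTAGACTTCCGGGAGAGAACATAGAGGGCTGATTTTAGATATGCCTTGGAATCTAGTA-3'

Pairing A↔T and G↔C gives ATGATCTAAGGTTCCGTATAGATTTTAGTCGGGAGATACAAGAGAGGGCCTTCAGATTTCAGAATACTTAAGTTACCG, running 3'→5'. Reverse for the 5'→3' convention.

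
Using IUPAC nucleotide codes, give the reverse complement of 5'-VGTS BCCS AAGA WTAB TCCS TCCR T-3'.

Standard pairs A↔T, G↔C; ambiguity codes pair R↔Y, W↔W, S↔S, B↔V. Complement (BCASVGGSTTCTWATVAGGSAGGYA), then reverse for 5'→3'.

5'-AYGGASGGAVTAWTCTTSGGVSACB-3'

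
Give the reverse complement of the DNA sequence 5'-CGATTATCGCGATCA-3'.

Reading the sequence 3'→5' and pairing each base (A↔T, G↔C) gives the reverse complement directly.

5'-TGATCGCGATAATCG-3'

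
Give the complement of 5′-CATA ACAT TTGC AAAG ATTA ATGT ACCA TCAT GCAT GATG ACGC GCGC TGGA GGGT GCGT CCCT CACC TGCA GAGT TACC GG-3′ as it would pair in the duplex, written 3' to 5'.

Base-pairing A↔T, G↔C gives the complement. The complementary strand is antiparallel, so paired with a 5'→3' strand it runs 3'→5'.

3'-GTATTGTAAACGTTTCTAATTACATGGTAGTACGTACTACTGCGCGCGACCTCCCACGCAGGGAGTGGACGTCTCAATGGCC-5'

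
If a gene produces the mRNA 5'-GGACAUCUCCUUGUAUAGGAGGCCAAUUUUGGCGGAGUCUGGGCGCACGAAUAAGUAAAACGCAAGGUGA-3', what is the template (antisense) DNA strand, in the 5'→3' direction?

5′-TCACCTTGCGTTTTACTTATTCGTGCGCCCAGACTCCGCCAAAATTGGCCTCCTATACAAGGAGATGTCC-3′

Replace U with T to get the coding DNA strand: GGACATCTCCTTGTATAGGAGGCCAATTTTGGCGGAGTCTGGGCGCACGAATAAGTAAAACGCAAGGTGA. The template strand is its reverse complement (complement CCTGTAGAGGAACATATCCTCCGGTTAAAACCGCCTCAGACCCGCGTGCTTATTCATTTTGCGTTCCACT, then reverse).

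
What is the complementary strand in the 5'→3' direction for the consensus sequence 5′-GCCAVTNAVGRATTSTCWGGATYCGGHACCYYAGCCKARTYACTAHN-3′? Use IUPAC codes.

Standard pairs A↔T, G↔C; ambiguity codes pair R↔Y, K↔M, W↔W, S↔S, H↔D, V↔B, N↔N. Complement (CGGTBANTBCYTAASAGWCCTARGCCDTGGRRTCGGMTYARTGATDN), then reverse for 5'→3'.

5'-NDTAGTRAYTMGGCTRRGGTDCCGRATCCWGASAATYCBTNABTGGC-3'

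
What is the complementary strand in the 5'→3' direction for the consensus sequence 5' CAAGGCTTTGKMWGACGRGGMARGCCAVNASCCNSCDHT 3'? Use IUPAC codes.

Standard pairs A↔T, G↔C; ambiguity codes pair R↔Y, M↔K, W↔W, S↔S, D↔H, V↔B, N↔N. Complement (GTTCCGAAACMKWCTGCYCCKTYCGGTBNTSGGNSGHDA), then reverse for 5'→3'.

5'-ADHGSNGGSTNBTGGCYTKCCYCGTCWKMCAAAGCCTTG-3'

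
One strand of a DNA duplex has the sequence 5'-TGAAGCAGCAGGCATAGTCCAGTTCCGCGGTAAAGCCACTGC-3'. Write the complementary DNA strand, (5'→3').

5'-GCAGTGGCTTTACCGCGGAACTGGACTATGCCTGCTGCTTCA-3'

The complement of TGAAGCAGCAGGCATAGTCCAGTTCCGCGGTAAAGCCACTGC is ACTTCGTCGTCCGTATCAGGTCAAGGCGCCATTTCGGTGACG (A↔T, G↔C). DNA strands are antiparallel, so the complementary strand runs 3'→5'; reversing gives the 5'→3' form.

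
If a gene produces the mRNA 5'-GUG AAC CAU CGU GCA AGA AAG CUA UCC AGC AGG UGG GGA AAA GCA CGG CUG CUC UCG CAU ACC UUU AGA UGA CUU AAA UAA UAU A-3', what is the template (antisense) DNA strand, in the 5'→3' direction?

Replace U with T to get the coding DNA strand: GTGAACCATCGTGCAAGAAAGCTATCCAGCAGGTGGGGAAAAGCACGGCTGCTCTCGCATACCTTTAGATGACTTAAATAATATA. The template strand is its reverse complement (complement CACTTGGTAGCACGTTCTTTCGATAGGTCGTCCACCCCTTTTCGTGCCGACGAGAGCGTATGGAAATCTACTGAATTTATTATAT, then reverse).

5′-TATATTATTTAAGTCATCTAAAGGTATGCGAGAGCAGCCGTGCTTTTCCCCACCTGCTGGATAGCTTTCTTGCACGATGGTTCAC-3′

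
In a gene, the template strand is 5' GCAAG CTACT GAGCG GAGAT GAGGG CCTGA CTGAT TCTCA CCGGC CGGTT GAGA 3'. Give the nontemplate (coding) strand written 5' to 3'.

The coding strand is complementary and antiparallel to the template: take the complement (A↔T, G↔C) and reverse.

5'-TCTCAACCGGCCGGTGAGAATCAGTCAGGCCCTCATCTCCGCTCAGTAGCTTGC-3'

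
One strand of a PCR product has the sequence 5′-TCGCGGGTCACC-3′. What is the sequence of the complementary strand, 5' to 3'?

5'-GGTGACCCGCGA-3'

Pairing A↔T and G↔C gives AGCGCCCAGTGG, running 3'→5'. Reverse for the 5'→3' convention.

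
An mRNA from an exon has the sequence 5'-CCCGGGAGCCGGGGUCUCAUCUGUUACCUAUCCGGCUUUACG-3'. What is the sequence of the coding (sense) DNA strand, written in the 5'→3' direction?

5′-CCCGGGAGCCGGGGTCTCATCTGTTACCTATCCGGCTTTACG-3′

The coding DNA strand has the same 5'→3' sequence as the mRNA with U replaced by T.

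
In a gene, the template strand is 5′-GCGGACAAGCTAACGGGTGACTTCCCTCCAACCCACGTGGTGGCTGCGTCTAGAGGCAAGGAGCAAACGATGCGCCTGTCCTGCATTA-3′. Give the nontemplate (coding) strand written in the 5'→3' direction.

5'-TAATGCAGGACAGGCGCATCGTTTGCTCCTTGCCTCTAGACGCAGCCACCACGTGGGTTGGAGGGAAGTCACCCGTTAGCTTGTCCGC-3'

The coding strand is complementary and antiparallel to the template: take the complement (A↔T, G↔C) and reverse.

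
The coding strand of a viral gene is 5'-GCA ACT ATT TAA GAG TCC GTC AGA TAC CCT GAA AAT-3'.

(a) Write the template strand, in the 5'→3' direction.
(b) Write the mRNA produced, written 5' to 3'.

(a) 5'-ATTTTCAGGGTATCTGACGGACTCTTAAATAGTTGC-3'
(b) 5'-GCAACUAUUUAAGAGUCCGUCAGAUACCCUGAAAAU-3'

(a) The template strand is the reverse complement of the coding strand: complement CGTTGATAAATTCTCAGGCAGTCTATGGGACTTTTA, then reverse.
(b) mRNA matches the coding strand with T→U.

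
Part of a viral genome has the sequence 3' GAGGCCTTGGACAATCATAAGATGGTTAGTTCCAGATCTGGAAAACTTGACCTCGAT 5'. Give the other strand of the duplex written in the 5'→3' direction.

5'-CTCCGGAACCTGTTAGTATTCTACCAATCAAGGTCTAGACCTTTTGAACTGGAGCTA-3'

The strand is given 3'→5', so its complement runs 5'→3' in the same left-to-right order: pair each base A↔T, G↔C.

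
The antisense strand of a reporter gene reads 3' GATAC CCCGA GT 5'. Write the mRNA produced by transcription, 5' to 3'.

5'-CUAUGGGGCUCA-3'

Reading the template 3'→5' as shown, RNA polymerase pairs each base (A→U, T→A, G↔C) to build mRNA 5'→3' directly.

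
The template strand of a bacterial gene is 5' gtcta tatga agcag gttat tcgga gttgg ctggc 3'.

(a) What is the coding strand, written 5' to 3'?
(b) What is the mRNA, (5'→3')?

(a) The coding strand is the reverse complement of the template: complement CAGATATACTTCGTCCAATAAGCCTCAACCGACCG, then reverse.
(b) mRNA has the coding-strand sequence with T→U.

(a) 5'-GCCAGCCAACTCCGAATAACCTGCTTCATATAGAC-3'
(b) 5'-GCCAGCCAACUCCGAAUAACCUGCUUCAUAUAGAC-3'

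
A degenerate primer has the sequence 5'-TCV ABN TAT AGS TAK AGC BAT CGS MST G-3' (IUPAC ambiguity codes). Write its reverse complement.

5'-CASKSCGATVGCTMTASCTATANVTBGA-3'

Standard pairs A↔T, G↔C; ambiguity codes pair M↔K, S↔S, B↔V, N↔N. Complement (AGBTVNATATCSATMTCGVTAGCSKSAC), then reverse for 5'→3'.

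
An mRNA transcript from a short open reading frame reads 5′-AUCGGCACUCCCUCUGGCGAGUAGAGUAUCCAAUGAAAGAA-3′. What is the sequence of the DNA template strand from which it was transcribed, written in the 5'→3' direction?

5'-TTCTTTCATTGGATACTCTACTCGCCAGAGGGAGTGCCGAT-3'

Replace U with T to get the coding DNA strand: ATCGGCACTCCCTCTGGCGAGTAGAGTATCCAATGAAAGAA. The template strand is its reverse complement (complement TAGCCGTGAGGGAGACCGCTCATCTCATAGGTTACTTTCTT, then reverse).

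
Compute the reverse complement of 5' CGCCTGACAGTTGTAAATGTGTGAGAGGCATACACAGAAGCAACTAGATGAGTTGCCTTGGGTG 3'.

Complement each base (A↔T, G↔C): GCGGACTGTCAACATTTACACACTCTCCGTATGTGTCTTCGTTGATCTACTCAACGGAACCCAC. Then reverse.

5'-CACCCAAGGCAACTCATCTAGTTGCTTCTGTGTATGCCTCTCACACATTTACAACTGTCAGGCG-3'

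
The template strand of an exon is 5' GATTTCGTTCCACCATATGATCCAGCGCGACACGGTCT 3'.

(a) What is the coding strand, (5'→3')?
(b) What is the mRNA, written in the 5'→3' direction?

(a) The coding strand is the reverse complement of the template: complement CTAAAGCAAGGTGGTATACTAGGTCGCGCTGTGCCAGA, then reverse.
(b) mRNA has the coding-strand sequence with T→U.

(a) 5'-AGACCGTGTCGCGCTGGATCATATGGTGGAACGAAATC-3'
(b) 5′-AGACCGUGUCGCGCUGGAUCAUAUGGUGGAACGAAAUC-3′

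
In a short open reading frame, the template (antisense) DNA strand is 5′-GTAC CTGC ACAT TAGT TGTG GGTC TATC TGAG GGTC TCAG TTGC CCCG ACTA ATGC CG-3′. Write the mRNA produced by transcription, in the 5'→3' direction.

5'-CGGCAUUAGUCGGGGCAACUGAGACCCUCAGAUAGACCCACAACUAAUGUGCAGGUAC-3'

The mRNA has the sequence of the coding strand (reverse complement of the template) with T→U. Reverse complement of GTACCTGCACATTAGTTGTGGGTCTATCTGAGGGTCTCAGTTGCCCCGACTAATGCCG is CGGCATTAGTCGGGGCAACTGAGACCCTCAGATAGACCCACAACTAATGTGCAGGTAC; then T→U.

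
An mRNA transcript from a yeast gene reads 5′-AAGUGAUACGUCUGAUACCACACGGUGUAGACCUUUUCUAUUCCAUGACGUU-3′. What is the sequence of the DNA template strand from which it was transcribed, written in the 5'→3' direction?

Replace U with T to get the coding DNA strand: AAGTGATACGTCTGATACCACACGGTGTAGACCTTTTCTATTCCATGACGTT. The template strand is its reverse complement (complement TTCACTATGCAGACTATGGTGTGCCACATCTGGAAAAGATAAGGTACTGCAA, then reverse).

5′-AACGTCATGGAATAGAAAAGGTCTACACCGTGTGGTATCAGACGTATCACTT-3′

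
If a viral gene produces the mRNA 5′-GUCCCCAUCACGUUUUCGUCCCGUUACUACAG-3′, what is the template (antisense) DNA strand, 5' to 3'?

5'-CTGTAGTAACGGGACGAAAACGTGATGGGGAC-3'

Replace U with T to get the coding DNA strand: GTCCCCATCACGTTTTCGTCCCGTTACTACAG. The template strand is its reverse complement (complement CAGGGGTAGTGCAAAAGCAGGGCAATGATGTC, then reverse).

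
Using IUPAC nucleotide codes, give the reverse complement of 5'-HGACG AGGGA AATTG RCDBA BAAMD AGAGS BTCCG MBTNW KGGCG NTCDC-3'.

Standard pairs A↔T, G↔C; ambiguity codes pair R↔Y, M↔K, W↔W, S↔S, B↔V, D↔H, N↔N. Complement (DCTGCTCCCTTTAACYGHVTVTTKHTCTCSVAGGCKVANWMCCGCNAGHG), then reverse for 5'→3'.

5′-GHGANCGCCMWNAVKCGGAVSCTCTHKTTVTVHGYCAATTTCCCTCGTCD-3′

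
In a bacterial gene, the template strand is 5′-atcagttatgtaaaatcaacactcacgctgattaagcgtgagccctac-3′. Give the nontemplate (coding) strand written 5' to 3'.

The coding strand is complementary and antiparallel to the template: take the complement (A↔T, G↔C) and reverse.

5′-GTAGGGCTCACGCTTAATCAGCGTGAGTGTTGATTTTACATAACTGAT-3′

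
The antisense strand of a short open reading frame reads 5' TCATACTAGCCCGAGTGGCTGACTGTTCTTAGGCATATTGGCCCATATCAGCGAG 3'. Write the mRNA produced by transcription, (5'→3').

RNA polymerase reads the template 3'→5' and synthesizes mRNA 5'→3' by base-pairing (A→U, T→A, G↔C). The complement of the template is AGTATGATCGGGCTCACCGACTGACAAGAATCCGTATAACCGGGTATAGTCGCTC; antiparallel, so 5'→3' the coding strand is CTCGCTGATATGGGCCAATATGCCTAAGAACAGTCAGCCACTCGGGCTAGTATGA. Replace T with U for the mRNA.

5′-CUCGCUGAUAUGGGCCAAUAUGCCUAAGAACAGUCAGCCACUCGGGCUAGUAUGA-3′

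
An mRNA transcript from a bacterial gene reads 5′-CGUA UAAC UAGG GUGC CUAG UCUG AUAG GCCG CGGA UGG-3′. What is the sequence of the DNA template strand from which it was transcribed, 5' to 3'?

5′-CCATCCGCGGCCTATCAGACTAGGCACCCTAGTTATACG-3′

Replace U with T to get the coding DNA strand: CGTATAACTAGGGTGCCTAGTCTGATAGGCCGCGGATGG. The template strand is its reverse complement (complement GCATATTGATCCCACGGATCAGACTATCCGGCGCCTACC, then reverse).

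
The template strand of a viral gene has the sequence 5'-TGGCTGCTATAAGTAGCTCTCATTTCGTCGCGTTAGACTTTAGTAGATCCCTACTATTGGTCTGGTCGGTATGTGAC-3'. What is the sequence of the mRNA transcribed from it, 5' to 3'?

RNA polymerase reads the template 3'→5' and synthesizes mRNA 5'→3' by base-pairing (A→U, T→A, G↔C). The complement of the template is ACCGACGATATTCATCGAGAGTAAAGCAGCGCAATCTGAAATCATCTAGGGATGATAACCAGACCAGCCATACACTG; antiparallel, so 5'→3' the coding strand is GTCACATACCGACCAGACCAATAGTAGGGATCTACTAAAGTCTAACGCGACGAAATGAGAGCTACTTATAGCAGCCA. Replace T with U for the mRNA.

5'-GUCACAUACCGACCAGACCAAUAGUAGGGAUCUACUAAAGUCUAACGCGACGAAAUGAGAGCUACUUAUAGCAGCCA-3'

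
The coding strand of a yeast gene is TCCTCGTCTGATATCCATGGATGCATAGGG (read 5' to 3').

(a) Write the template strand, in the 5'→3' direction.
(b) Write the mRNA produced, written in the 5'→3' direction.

(a) 5′-CCCTATGCATCCATGGATATCAGACGAGGA-3′
(b) 5′-UCCUCGUCUGAUAUCCAUGGAUGCAUAGGG-3′

(a) The template strand is the reverse complement of the coding strand: complement AGGAGCAGACTATAGGTACCTACGTATCCC, then reverse.
(b) mRNA matches the coding strand with T→U.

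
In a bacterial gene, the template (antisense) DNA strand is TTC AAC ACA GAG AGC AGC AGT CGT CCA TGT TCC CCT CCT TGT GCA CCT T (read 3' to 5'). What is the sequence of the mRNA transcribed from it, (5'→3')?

Reading the template 3'→5' as shown, RNA polymerase pairs each base (A→U, T→A, G↔C) to build mRNA 5'→3' directly.

5'-AAGUUGUGUCUCUCGUCGUCAGCAGGUACAAGGGGAGGAACACGUGGAA-3'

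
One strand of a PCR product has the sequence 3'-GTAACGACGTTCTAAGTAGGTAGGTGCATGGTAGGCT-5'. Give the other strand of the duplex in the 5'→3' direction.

5′-CATTGCTGCAAGATTCATCCATCCACGTACCATCCGA-3′

The strand is given 3'→5', so its complement runs 5'→3' in the same left-to-right order: pair each base A↔T, G↔C.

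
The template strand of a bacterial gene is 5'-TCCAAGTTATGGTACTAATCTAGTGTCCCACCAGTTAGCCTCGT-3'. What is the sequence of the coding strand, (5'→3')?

5'-ACGAGGCTAACTGGTGGGACACTAGATTAGTACCATAACTTGGA-3'

The coding strand is complementary and antiparallel to the template: take the complement (A↔T, G↔C) and reverse.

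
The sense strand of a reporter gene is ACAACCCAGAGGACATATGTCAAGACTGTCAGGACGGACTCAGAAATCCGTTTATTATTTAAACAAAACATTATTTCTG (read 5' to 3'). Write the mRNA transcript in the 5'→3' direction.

5'-ACAACCCAGAGGACAUAUGUCAAGACUGUCAGGACGGACUCAGAAAUCCGUUUAUUAUUUAAACAAAACAUUAUUUCUG-3'

mRNA has the coding-strand sequence with U in place of T.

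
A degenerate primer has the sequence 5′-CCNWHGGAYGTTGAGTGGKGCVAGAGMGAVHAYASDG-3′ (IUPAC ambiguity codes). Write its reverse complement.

5′-CHSTRTDBTCKCTCTBGCMCCACTCAACRTCCDWNGG-3′

Standard pairs A↔T, G↔C; ambiguity codes pair Y↔R, M↔K, W↔W, S↔S, D↔H, V↔B, N↔N. Complement (GGNWDCCTRCAACTCACCMCGBTCTCKCTBDTRTSHC), then reverse for 5'→3'.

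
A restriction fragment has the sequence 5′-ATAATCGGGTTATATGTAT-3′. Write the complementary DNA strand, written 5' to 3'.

Pairing A↔T and G↔C gives TATTAGCCCAATATACATA, running 3'→5'. Reverse for the 5'→3' convention.

5'-ATACATATAACCCGATTAT-3'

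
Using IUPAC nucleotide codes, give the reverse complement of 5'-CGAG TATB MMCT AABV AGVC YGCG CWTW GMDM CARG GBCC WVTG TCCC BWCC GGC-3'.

5'-GCCGGWVGGGACABWGGVCCYTGKHKCWAWGCGCRGBCTBVTTAGKKVATACTCG-3'

Standard pairs A↔T, G↔C; ambiguity codes pair R↔Y, M↔K, W↔W, B↔V, D↔H. Complement (GCTCATAVKKGATTVBTCBGRCGCGWAWCKHKGTYCCVGGWBACAGGGVWGGCCG), then reverse for 5'→3'.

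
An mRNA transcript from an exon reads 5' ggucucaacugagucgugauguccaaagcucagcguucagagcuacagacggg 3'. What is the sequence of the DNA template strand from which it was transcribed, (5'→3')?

5'-CCCGTCTGTAGCTCTGAACGCTGAGCTTTGGACATCACGACTCAGTTGAGACC-3'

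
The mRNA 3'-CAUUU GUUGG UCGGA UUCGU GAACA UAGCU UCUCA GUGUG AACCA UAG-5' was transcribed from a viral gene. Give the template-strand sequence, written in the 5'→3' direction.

5'-GTAAACAACCAGCCTAAGCACTTGTATCGAAGAGTCACACTTGGTATC-3'

Written 5'→3' the mRNA is GAUACCAAGUGUGACUCUUCGAUACAAGUGCUUAGGCUGGUUGUUUAC, so the coding DNA strand is GATACCAAGTGTGACTCTTCGATACAAGTGCTTAGGCTGGTTGTTTAC. The template is its reverse complement.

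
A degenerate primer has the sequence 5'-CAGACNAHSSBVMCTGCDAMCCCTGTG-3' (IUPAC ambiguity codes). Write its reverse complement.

5'-CACAGGGKTHGCAGKBVSSDTNGTCTG-3'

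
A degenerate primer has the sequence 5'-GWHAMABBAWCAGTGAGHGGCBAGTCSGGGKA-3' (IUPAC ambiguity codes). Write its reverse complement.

5'-TMCCCSGACTVGCCDCTCACTGWTVVTKTDWC-3'

Standard pairs A↔T, G↔C; ambiguity codes pair M↔K, W↔W, S↔S, B↔V, H↔D. Complement (CWDTKTVVTWGTCACTCDCCGVTCAGSCCCMT), then reverse for 5'→3'.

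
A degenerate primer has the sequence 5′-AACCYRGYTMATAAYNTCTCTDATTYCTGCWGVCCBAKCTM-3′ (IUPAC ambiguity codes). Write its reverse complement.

5'-KAGMTVGGBCWGCAGRAATHAGAGANRTTATKARCYRGGTT-3'

Standard pairs A↔T, G↔C; ambiguity codes pair R↔Y, M↔K, W↔W, B↔V, D↔H, N↔N. Complement (TTGGRYCRAKTATTRNAGAGAHTAARGACGWCBGGVTMGAK), then reverse for 5'→3'.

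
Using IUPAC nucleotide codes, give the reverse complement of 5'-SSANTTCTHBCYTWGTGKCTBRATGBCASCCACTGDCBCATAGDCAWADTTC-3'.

Standard pairs A↔T, G↔C; ambiguity codes pair R↔Y, K↔M, W↔W, S↔S, B↔V, D↔H, N↔N. Complement (SSTNAAGADVGRAWCACMGAVYTACVGTSGGTGACHGVGTATCHGTWTHAAG), then reverse for 5'→3'.

5'-GAAHTWTGHCTATGVGHCAGTGGSTGVCATYVAGMCACWARGVDAGAANTSS-3'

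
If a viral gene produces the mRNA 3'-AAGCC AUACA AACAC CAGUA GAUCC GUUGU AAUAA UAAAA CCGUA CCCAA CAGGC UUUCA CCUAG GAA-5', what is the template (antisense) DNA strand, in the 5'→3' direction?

5′-TTCGGTATGTTTGTGGTCATCTAGGCAACATTATTATTTTGGCATGGGTTGTCCGAAAGTGGATCCTT-3′

Written 5'→3' the mRNA is AAGGAUCCACUUUCGGACAACCCAUGCCAAAAUAAUAAUGUUGCCUAGAUGACCACAAACAUACCGAA, so the coding DNA strand is AAGGATCCACTTTCGGACAACCCATGCCAAAATAATAATGTTGCCTAGATGACCACAAACATACCGAA. The template is its reverse complement.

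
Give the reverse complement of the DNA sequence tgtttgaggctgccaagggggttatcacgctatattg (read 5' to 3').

Complement each base (A↔T, G↔C): ACAAACTCCGACGGTTCCCCCAATAGTGCGATATAAC. Then reverse.

5'-CAATATAGCGTGATAACCCCCTTGGCAGCCTCAAACA-3'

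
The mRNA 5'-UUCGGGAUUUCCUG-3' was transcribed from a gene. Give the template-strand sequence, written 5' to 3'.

Replace U with T to get the coding DNA strand: TTCGGGATTTCCTG. The template strand is its reverse complement (complement AAGCCCTAAAGGAC, then reverse).

5'-CAGGAAATCCCGAA-3'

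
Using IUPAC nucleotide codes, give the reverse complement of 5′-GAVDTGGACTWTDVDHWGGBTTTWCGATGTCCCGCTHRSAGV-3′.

Standard pairs A↔T, G↔C; ambiguity codes pair R↔Y, W↔W, S↔S, B↔V, D↔H. Complement (CTBHACCTGAWAHBHDWCCVAAAWGCTACAGGGCGADYSTCB), then reverse for 5'→3'.

5′-BCTSYDAGCGGGACATCGWAAAVCCWDHBHAWAGTCCAHBTC-3′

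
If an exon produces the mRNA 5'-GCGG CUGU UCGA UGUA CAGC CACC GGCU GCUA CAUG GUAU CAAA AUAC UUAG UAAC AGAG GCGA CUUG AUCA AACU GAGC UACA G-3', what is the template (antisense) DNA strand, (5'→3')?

Replace U with T to get the coding DNA strand: GCGGCTGTTCGATGTACAGCCACCGGCTGCTACATGGTATCAAAATACTTAGTAACAGAGGCGACTTGATCAAACTGAGCTACAG. The template strand is its reverse complement (complement CGCCGACAAGCTACATGTCGGTGGCCGACGATGTACCATAGTTTTATGAATCATTGTCTCCGCTGAACTAGTTTGACTCGATGTC, then reverse).

5'-CTGTAGCTCAGTTTGATCAAGTCGCCTCTGTTACTAAGTATTTTGATACCATGTAGCAGCCGGTGGCTGTACATCGAACAGCCGC-3'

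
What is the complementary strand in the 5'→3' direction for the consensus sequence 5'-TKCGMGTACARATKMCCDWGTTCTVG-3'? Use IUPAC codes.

5'-CBAGAACWHGGKMATYTGTACKCGMA-3'

Standard pairs A↔T, G↔C; ambiguity codes pair R↔Y, M↔K, W↔W, D↔H, V↔B. Complement (AMGCKCATGTYTAMKGGHWCAAGABC), then reverse for 5'→3'.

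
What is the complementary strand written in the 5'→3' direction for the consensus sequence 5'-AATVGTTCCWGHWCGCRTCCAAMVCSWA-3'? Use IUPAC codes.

Standard pairs A↔T, G↔C; ambiguity codes pair R↔Y, M↔K, W↔W, S↔S, H↔D, V↔B. Complement (TTABCAAGGWCDWGCGYAGGTTKBGSWT), then reverse for 5'→3'.

5′-TWSGBKTTGGAYGCGWDCWGGAACBATT-3′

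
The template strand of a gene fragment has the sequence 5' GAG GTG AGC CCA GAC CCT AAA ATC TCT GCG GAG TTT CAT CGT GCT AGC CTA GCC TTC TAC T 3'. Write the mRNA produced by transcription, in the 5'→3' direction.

RNA polymerase reads the template 3'→5' and synthesizes mRNA 5'→3' by base-pairing (A→U, T→A, G↔C). The complement of the template is CTCCACTCGGGTCTGGGATTTTAGAGACGCCTCAAAGTAGCACGATCGGATCGGAAGATGA; antiparallel, so 5'→3' the coding strand is AGTAGAAGGCTAGGCTAGCACGATGAAACTCCGCAGAGATTTTAGGGTCTGGGCTCACCTC. Replace T with U for the mRNA.

5'-AGUAGAAGGCUAGGCUAGCACGAUGAAACUCCGCAGAGAUUUUAGGGUCUGGGCUCACCUC-3'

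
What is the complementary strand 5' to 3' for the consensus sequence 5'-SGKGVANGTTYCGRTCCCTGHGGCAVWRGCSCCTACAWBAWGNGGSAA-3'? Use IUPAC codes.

Standard pairs A↔T, G↔C; ambiguity codes pair R↔Y, K↔M, W↔W, S↔S, B↔V, H↔D, N↔N. Complement (SCMCBTNCAARGCYAGGGACDCCGTBWYCGSGGATGTWVTWCNCCSTT), then reverse for 5'→3'.

5'-TTSCCNCWTVWTGTAGGSGCYWBTGCCDCAGGGAYCGRAACNTBCMCS-3'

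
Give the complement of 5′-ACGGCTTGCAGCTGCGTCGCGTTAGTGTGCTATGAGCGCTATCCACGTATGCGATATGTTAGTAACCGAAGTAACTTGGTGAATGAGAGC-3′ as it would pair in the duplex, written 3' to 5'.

Base-pairing A↔T, G↔C gives the complement. The complementary strand is antiparallel, so paired with a 5'→3' strand it runs 3'→5'.

3'-TGCCGAACGTCGACGCAGCGCAATCACACGATACTCGCGATAGGTGCATACGCTATACAATCATTGGCTTCATTGAACCACTTACTCTCG-5'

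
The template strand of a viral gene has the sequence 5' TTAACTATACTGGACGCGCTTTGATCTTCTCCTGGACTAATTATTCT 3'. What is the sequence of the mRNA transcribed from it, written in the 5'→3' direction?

5'-AGAAUAAUUAGUCCAGGAGAAGAUCAAAGCGCGUCCAGUAUAGUUAA-3'

The mRNA has the sequence of the coding strand (reverse complement of the template) with T→U. Reverse complement of TTAACTATACTGGACGCGCTTTGATCTTCTCCTGGACTAATTATTCT is AGAATAATTAGTCCAGGAGAAGATCAAAGCGCGTCCAGTATAGTTAA; then T→U.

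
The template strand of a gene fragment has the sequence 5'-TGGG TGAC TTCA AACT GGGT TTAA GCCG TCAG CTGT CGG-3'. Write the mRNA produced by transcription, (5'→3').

5'-CCGACAGCUGACGGCUUAAACCCAGUUUGAAGUCACCCA-3'

RNA polymerase reads the template 3'→5' and synthesizes mRNA 5'→3' by base-pairing (A→U, T→A, G↔C). The complement of the template is ACCCACTGAAGTTTGACCCAAATTCGGCAGTCGACAGCC; antiparallel, so 5'→3' the coding strand is CCGACAGCTGACGGCTTAAACCCAGTTTGAAGTCACCCA. Replace T with U for the mRNA.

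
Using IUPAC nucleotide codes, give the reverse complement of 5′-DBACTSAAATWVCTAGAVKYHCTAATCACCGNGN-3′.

Standard pairs A↔T, G↔C; ambiguity codes pair Y↔R, K↔M, W↔W, S↔S, B↔V, D↔H, N↔N. Complement (HVTGASTTTAWBGATCTBMRDGATTAGTGGCNCN), then reverse for 5'→3'.

5′-NCNCGGTGATTAGDRMBTCTAGBWATTTSAGTVH-3′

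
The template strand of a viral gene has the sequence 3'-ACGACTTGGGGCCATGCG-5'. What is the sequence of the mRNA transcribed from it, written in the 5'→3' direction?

5'-UGCUGAACCCCGGUACGC-3'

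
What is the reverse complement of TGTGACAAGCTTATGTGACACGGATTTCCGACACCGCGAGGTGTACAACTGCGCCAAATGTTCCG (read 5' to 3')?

Reading the sequence 3'→5' and pairing each base (A↔T, G↔C) gives the reverse complement directly.

5'-CGGAACATTTGGCGCAGTTGTACACCTCGCGGTGTCGGAAATCCGTGTCACATAAGCTTGTCACA-3'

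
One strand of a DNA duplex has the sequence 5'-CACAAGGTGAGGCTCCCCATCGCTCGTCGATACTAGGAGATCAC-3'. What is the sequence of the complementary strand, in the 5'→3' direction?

5'-GTGATCTCCTAGTATCGACGAGCGATGGGGAGCCTCACCTTGTG-3'

The complement of CACAAGGTGAGGCTCCCCATCGCTCGTCGATACTAGGAGATCAC is GTGTTCCACTCCGAGGGGTAGCGAGCAGCTATGATCCTCTAGTG (A↔T, G↔C). DNA strands are antiparallel, so the complementary strand runs 3'→5'; reversing gives the 5'→3' form.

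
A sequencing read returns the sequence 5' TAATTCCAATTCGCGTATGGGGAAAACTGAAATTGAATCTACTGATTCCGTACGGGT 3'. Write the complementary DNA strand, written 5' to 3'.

5'-ACCCGTACGGAATCAGTAGATTCAATTTCAGTTTTCCCCATACGCGAATTGGAATTA-3'

The complement of TAATTCCAATTCGCGTATGGGGAAAACTGAAATTGAATCTACTGATTCCGTACGGGT is ATTAAGGTTAAGCGCATACCCCTTTTGACTTTAACTTAGATGACTAAGGCATGCCCA (A↔T, G↔C). DNA strands are antiparallel, so the complementary strand runs 3'→5'; reversing gives the 5'→3' form.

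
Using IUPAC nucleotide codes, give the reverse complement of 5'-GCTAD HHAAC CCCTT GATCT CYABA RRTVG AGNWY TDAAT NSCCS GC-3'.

Standard pairs A↔T, G↔C; ambiguity codes pair R↔Y, W↔W, S↔S, B↔V, D↔H, N↔N. Complement (CGATHDDTTGGGGAACTAGAGRTVTYYABCTCNWRAHTTANSGGSCG), then reverse for 5'→3'.

5'-GCSGGSNATTHARWNCTCBAYYTVTRGAGATCAAGGGGTTDDHTAGC-3'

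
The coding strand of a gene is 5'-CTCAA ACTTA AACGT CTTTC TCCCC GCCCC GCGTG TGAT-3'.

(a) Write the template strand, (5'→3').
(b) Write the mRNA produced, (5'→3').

(a) The template strand is the reverse complement of the coding strand: complement GAGTTTGAATTTGCAGAAAGAGGGGCGGGGCGCACACTA, then reverse.
(b) mRNA matches the coding strand with T→U.

(a) 5'-ATCACACGCGGGGCGGGGAGAAAGACGTTTAAGTTTGAG-3'
(b) 5'-CUCAAACUUAAACGUCUUUCUCCCCGCCCCGCGUGUGAU-3'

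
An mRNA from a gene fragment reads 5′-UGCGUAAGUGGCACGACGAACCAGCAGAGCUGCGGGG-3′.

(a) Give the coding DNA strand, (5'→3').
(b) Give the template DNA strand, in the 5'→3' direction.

(a) The coding strand matches the mRNA with U→T.
(b) The template strand is the reverse complement of the coding strand.

(a) 5'-TGCGTAAGTGGCACGACGAACCAGCAGAGCTGCGGGG-3'
(b) 5′-CCCCGCAGCTCTGCTGGTTCGTCGTGCCACTTACGCA-3′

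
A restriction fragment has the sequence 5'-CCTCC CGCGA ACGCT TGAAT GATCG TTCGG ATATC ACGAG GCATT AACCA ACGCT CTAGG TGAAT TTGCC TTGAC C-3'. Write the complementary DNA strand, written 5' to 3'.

The complement of CCTCCCGCGAACGCTTGAATGATCGTTCGGATATCACGAGGCATTAACCAACGCTCTAGGTGAATTTGCCTTGACC is GGAGGGCGCTTGCGAACTTACTAGCAAGCCTATAGTGCTCCGTAATTGGTTGCGAGATCCACTTAAACGGAACTGG (A↔T, G↔C). DNA strands are antiparallel, so the complementary strand runs 3'→5'; reversing gives the 5'→3' form.

5′-GGTCAAGGCAAATTCACCTAGAGCGTTGGTTAATGCCTCGTGATATCCGAACGATCATTCAAGCGTTCGCGGGAGG-3′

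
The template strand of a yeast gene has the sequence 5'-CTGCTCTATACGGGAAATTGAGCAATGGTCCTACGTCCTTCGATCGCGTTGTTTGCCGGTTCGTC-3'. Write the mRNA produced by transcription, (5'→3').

RNA polymerase reads the template 3'→5' and synthesizes mRNA 5'→3' by base-pairing (A→U, T→A, G↔C). The complement of the template is GACGAGATATGCCCTTTAACTCGTTACCAGGATGCAGGAAGCTAGCGCAACAAACGGCCAAGCAG; antiparallel, so 5'→3' the coding strand is GACGAACCGGCAAACAACGCGATCGAAGGACGTAGGACCATTGCTCAATTTCCCGTATAGAGCAG. Replace T with U for the mRNA.

5'-GACGAACCGGCAAACAACGCGAUCGAAGGACGUAGGACCAUUGCUCAAUUUCCCGUAUAGAGCAG-3'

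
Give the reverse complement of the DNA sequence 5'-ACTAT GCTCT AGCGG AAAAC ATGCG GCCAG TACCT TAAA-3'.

Reading the sequence 3'→5' and pairing each base (A↔T, G↔C) gives the reverse complement directly.

5'-TTTAAGGTACTGGCCGCATGTTTTCCGCTAGAGCATAGT-3'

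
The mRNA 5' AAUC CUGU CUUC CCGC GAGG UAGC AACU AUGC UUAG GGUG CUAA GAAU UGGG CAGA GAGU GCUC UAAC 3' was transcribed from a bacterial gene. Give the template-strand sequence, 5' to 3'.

Replace U with T to get the coding DNA strand: AATCCTGTCTTCCCGCGAGGTAGCAACTATGCTTAGGGTGCTAAGAATTGGGCAGAGAGTGCTCTAAC. The template strand is its reverse complement (complement TTAGGACAGAAGGGCGCTCCATCGTTGATACGAATCCCACGATTCTTAACCCGTCTCTCACGAGATTG, then reverse).

5′-GTTAGAGCACTCTCTGCCCAATTCTTAGCACCCTAAGCATAGTTGCTACCTCGCGGGAAGACAGGATT-3′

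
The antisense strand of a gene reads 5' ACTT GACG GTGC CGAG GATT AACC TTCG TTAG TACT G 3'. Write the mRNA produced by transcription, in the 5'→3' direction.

5'-CAGUACUAACGAAGGUUAAUCCUCGGCACCGUCAAGU-3'

RNA polymerase reads the template 3'→5' and synthesizes mRNA 5'→3' by base-pairing (A→U, T→A, G↔C). The complement of the template is TGAACTGCCACGGCTCCTAATTGGAAGCAATCATGAC; antiparallel, so 5'→3' the coding strand is CAGTACTAACGAAGGTTAATCCTCGGCACCGTCAAGT. Replace T with U for the mRNA.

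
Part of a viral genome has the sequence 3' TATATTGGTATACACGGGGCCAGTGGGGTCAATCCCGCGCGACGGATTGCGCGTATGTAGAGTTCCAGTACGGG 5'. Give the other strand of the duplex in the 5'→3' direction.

5'-ATATAACCATATGTGCCCCGGTCACCCCAGTTAGGGCGCGCTGCCTAACGCGCATACATCTCAAGGTCATGCCC-3'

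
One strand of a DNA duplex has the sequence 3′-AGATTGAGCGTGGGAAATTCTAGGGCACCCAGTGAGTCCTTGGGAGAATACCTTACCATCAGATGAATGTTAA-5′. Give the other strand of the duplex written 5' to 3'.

The strand is given 3'→5', so its complement runs 5'→3' in the same left-to-right order: pair each base A↔T, G↔C.

5'-TCTAACTCGCACCCTTTAAGATCCCGTGGGTCACTCAGGAACCCTCTTATGGAATGGTAGTCTACTTACAATT-3'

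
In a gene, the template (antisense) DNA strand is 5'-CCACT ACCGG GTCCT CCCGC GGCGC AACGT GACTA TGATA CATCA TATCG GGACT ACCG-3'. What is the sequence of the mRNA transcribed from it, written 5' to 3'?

RNA polymerase reads the template 3'→5' and synthesizes mRNA 5'→3' by base-pairing (A→U, T→A, G↔C). The complement of the template is GGTGATGGCCCAGGAGGGCGCCGCGTTGCACTGATACTATGTAGTATAGCCCTGATGGC; antiparallel, so 5'→3' the coding strand is CGGTAGTCCCGATATGATGTATCATAGTCACGTTGCGCCGCGGGAGGACCCGGTAGTGG. Replace T with U for the mRNA.

5'-CGGUAGUCCCGAUAUGAUGUAUCAUAGUCACGUUGCGCCGCGGGAGGACCCGGUAGUGG-3'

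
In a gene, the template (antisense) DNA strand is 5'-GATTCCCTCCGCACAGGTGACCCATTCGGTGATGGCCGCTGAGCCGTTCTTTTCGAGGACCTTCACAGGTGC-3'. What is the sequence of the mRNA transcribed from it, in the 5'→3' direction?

5'-GCACCUGUGAAGGUCCUCGAAAAGAACGGCUCAGCGGCCAUCACCGAAUGGGUCACCUGUGCGGAGGGAAUC-3'

RNA polymerase reads the template 3'→5' and synthesizes mRNA 5'→3' by base-pairing (A→U, T→A, G↔C). The complement of the template is CTAAGGGAGGCGTGTCCACTGGGTAAGCCACTACCGGCGACTCGGCAAGAAAAGCTCCTGGAAGTGTCCACG; antiparallel, so 5'→3' the coding strand is GCACCTGTGAAGGTCCTCGAAAAGAACGGCTCAGCGGCCATCACCGAATGGGTCACCTGTGCGGAGGGAATC. Replace T with U for the mRNA.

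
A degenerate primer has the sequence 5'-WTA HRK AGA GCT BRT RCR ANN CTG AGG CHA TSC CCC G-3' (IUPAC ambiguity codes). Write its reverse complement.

5'-CGGGGSATDGCCTCAGNNTYGYAYVAGCTCTMYDTAW-3'

Standard pairs A↔T, G↔C; ambiguity codes pair R↔Y, K↔M, W↔W, S↔S, B↔V, H↔D, N↔N. Complement (WATDYMTCTCGAVYAYGYTNNGACTCCGDTASGGGGC), then reverse for 5'→3'.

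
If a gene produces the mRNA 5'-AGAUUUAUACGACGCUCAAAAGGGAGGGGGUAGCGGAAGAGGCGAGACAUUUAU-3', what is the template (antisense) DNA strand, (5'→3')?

Replace U with T to get the coding DNA strand: AGATTTATACGACGCTCAAAAGGGAGGGGGTAGCGGAAGAGGCGAGACATTTAT. The template strand is its reverse complement (complement TCTAAATATGCTGCGAGTTTTCCCTCCCCCATCGCCTTCTCCGCTCTGTAAATA, then reverse).

5′-ATAAATGTCTCGCCTCTTCCGCTACCCCCTCCCTTTTGAGCGTCGTATAAATCT-3′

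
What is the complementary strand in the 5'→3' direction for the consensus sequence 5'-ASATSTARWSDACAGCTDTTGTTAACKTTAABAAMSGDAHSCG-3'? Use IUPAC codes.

Standard pairs A↔T, G↔C; ambiguity codes pair R↔Y, M↔K, W↔W, S↔S, B↔V, D↔H. Complement (TSTASATYWSHTGTCGAHAACAATTGMAATTVTTKSCHTDSGC), then reverse for 5'→3'.

5'-CGSDTHCSKTTVTTAAMGTTAACAAHAGCTGTHSWYTASATST-3'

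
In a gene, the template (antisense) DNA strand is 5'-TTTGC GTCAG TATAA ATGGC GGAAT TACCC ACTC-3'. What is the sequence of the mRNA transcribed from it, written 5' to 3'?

RNA polymerase reads the template 3'→5' and synthesizes mRNA 5'→3' by base-pairing (A→U, T→A, G↔C). The complement of the template is AAACGCAGTCATATTTACCGCCTTAATGGGTGAG; antiparallel, so 5'→3' the coding strand is GAGTGGGTAATTCCGCCATTTATACTGACGCAAA. Replace T with U for the mRNA.

5'-GAGUGGGUAAUUCCGCCAUUUAUACUGACGCAAA-3'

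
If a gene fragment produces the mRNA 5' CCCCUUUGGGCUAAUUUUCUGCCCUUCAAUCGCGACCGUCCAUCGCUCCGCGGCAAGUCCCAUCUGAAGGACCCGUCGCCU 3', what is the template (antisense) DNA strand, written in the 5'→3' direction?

5'-AGGCGACGGGTCCTTCAGATGGGACTTGCCGCGGAGCGATGGACGGTCGCGATTGAAGGGCAGAAAATTAGCCCAAAGGGG-3'

Replace U with T to get the coding DNA strand: CCCCTTTGGGCTAATTTTCTGCCCTTCAATCGCGACCGTCCATCGCTCCGCGGCAAGTCCCATCTGAAGGACCCGTCGCCT. The template strand is its reverse complement (complement GGGGAAACCCGATTAAAAGACGGGAAGTTAGCGCTGGCAGGTAGCGAGGCGCCGTTCAGGGTAGACTTCCTGGGCAGCGGA, then reverse).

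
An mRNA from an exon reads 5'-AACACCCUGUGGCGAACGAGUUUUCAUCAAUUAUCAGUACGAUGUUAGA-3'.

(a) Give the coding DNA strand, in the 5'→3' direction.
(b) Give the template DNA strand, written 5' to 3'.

(a) 5'-AACACCCTGTGGCGAACGAGTTTTCATCAATTATCAGTACGATGTTAGA-3'
(b) 5'-TCTAACATCGTACTGATAATTGATGAAAACTCGTTCGCCACAGGGTGTT-3'

(a) The coding strand matches the mRNA with U→T.
(b) The template strand is the reverse complement of the coding strand.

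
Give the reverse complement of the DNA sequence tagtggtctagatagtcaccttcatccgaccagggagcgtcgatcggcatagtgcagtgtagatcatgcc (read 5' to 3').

Reading the sequence 3'→5' and pairing each base (A↔T, G↔C) gives the reverse complement directly.

5'-GGCATGATCTACACTGCACTATGCCGATCGACGCTCCCTGGTCGGATGAAGGTGACTATCTAGACCACTA-3'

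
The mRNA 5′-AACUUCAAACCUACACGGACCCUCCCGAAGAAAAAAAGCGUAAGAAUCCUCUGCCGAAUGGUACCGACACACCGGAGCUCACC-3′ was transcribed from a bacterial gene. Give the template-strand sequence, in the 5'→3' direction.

5′-GGTGAGCTCCGGTGTGTCGGTACCATTCGGCAGAGGATTCTTACGCTTTTTTTCTTCGGGAGGGTCCGTGTAGGTTTGAAGTT-3′

Replace U with T to get the coding DNA strand: AACTTCAAACCTACACGGACCCTCCCGAAGAAAAAAAGCGTAAGAATCCTCTGCCGAATGGTACCGACACACCGGAGCTCACC. The template strand is its reverse complement (complement TTGAAGTTTGGATGTGCCTGGGAGGGCTTCTTTTTTTCGCATTCTTAGGAGACGGCTTACCATGGCTGTGTGGCCTCGAGTGG, then reverse).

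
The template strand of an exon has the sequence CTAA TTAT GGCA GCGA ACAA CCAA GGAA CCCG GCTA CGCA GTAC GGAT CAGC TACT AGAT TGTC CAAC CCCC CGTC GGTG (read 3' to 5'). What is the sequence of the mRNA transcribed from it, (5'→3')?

5′-GAUUAAUACCGUCGCUUGUUGGUUCCUUGGGCCGAUGCGUCAUGCCUAGUCGAUGAUCUAACAGGUUGGGGGGCAGCCAC-3′

Reading the template 3'→5' as shown, RNA polymerase pairs each base (A→U, T→A, G↔C) to build mRNA 5'→3' directly.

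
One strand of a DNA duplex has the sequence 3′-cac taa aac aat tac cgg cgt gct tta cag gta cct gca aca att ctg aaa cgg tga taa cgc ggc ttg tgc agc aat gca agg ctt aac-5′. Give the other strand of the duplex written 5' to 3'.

5'-GTGATTTTGTTAATGGCCGCACGAAATGTCCATGGACGTTGTTAAGACTTTGCCACTATTGCGCCGAACACGTCGTTACGTTCCGAATTG-3'

The strand is given 3'→5', so its complement runs 5'→3' in the same left-to-right order: pair each base A↔T, G↔C.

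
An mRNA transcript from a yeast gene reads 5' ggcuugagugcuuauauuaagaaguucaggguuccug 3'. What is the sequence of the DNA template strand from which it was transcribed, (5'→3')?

Replace U with T to get the coding DNA strand: GGCTTGAGTGCTTATATTAAGAAGTTCAGGGTTCCTG. The template strand is its reverse complement (complement CCGAACTCACGAATATAATTCTTCAAGTCCCAAGGAC, then reverse).

5'-CAGGAACCCTGAACTTCTTAATATAAGCACTCAAGCC-3'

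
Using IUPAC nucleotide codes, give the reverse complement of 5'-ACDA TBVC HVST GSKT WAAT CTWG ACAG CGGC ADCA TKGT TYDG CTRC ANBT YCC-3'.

Standard pairs A↔T, G↔C; ambiguity codes pair R↔Y, K↔M, W↔W, S↔S, B↔V, D↔H, N↔N. Complement (TGHTAVBGDBSACSMAWTTAGAWCTGTCGCCGTHGTAMCAARHCGAYGTNVARGG), then reverse for 5'→3'.

5′-GGRAVNTGYAGCHRAACMATGHTGCCGCTGTCWAGATTWAMSCASBDGBVATHGT-3′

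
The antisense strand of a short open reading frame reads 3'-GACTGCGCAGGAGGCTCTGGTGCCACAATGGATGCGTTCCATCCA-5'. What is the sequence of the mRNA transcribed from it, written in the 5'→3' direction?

5'-CUGACGCGUCCUCCGAGACCACGGUGUUACCUACGCAAGGUAGGU-3'

Reading the template 3'→5' as shown, RNA polymerase pairs each base (A→U, T→A, G↔C) to build mRNA 5'→3' directly.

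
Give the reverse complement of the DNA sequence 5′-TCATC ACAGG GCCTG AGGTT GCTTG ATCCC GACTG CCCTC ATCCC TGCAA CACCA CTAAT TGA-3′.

Reading the sequence 3'→5' and pairing each base (A↔T, G↔C) gives the reverse complement directly.

5'-TCAATTAGTGGTGTTGCAGGGATGAGGGCAGTCGGGATCAAGCAACCTCAGGCCCTGTGATGA-3'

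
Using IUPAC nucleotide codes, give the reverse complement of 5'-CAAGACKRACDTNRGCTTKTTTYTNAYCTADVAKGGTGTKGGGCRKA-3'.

5'-TMYGCCCMACACCMTBHTAGRTNARAAAMAAGCYNAHGTYMGTCTTG-3'

Standard pairs A↔T, G↔C; ambiguity codes pair R↔Y, K↔M, D↔H, V↔B, N↔N. Complement (GTTCTGMYTGHANYCGAAMAAARANTRGATHBTMCCACAMCCCGYMT), then reverse for 5'→3'.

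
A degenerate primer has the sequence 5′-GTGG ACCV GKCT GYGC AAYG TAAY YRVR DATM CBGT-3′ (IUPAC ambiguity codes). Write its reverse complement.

Standard pairs A↔T, G↔C; ambiguity codes pair R↔Y, M↔K, B↔V, D↔H. Complement (CACCTGGBCMGACRCGTTRCATTRRYBYHTAKGVCA), then reverse for 5'→3'.

5'-ACVGKATHYBYRRTTACRTTGCRCAGMCBGGTCCAC-3'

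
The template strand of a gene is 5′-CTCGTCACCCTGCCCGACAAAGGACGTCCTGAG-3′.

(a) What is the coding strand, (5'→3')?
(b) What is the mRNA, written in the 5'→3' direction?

(a) The coding strand is the reverse complement of the template: complement GAGCAGTGGGACGGGCTGTTTCCTGCAGGACTC, then reverse.
(b) mRNA has the coding-strand sequence with T→U.

(a) 5'-CTCAGGACGTCCTTTGTCGGGCAGGGTGACGAG-3'
(b) 5'-CUCAGGACGUCCUUUGUCGGGCAGGGUGACGAG-3'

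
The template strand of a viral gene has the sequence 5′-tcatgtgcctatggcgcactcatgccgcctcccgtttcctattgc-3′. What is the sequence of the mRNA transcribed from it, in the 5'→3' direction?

The mRNA has the sequence of the coding strand (reverse complement of the template) with T→U. Reverse complement of TCATGTGCCTATGGCGCACTCATGCCGCCTCCCGTTTCCTATTGC is GCAATAGGAAACGGGAGGCGGCATGAGTGCGCCATAGGCACATGA; then T→U.

5'-GCAAUAGGAAACGGGAGGCGGCAUGAGUGCGCCAUAGGCACAUGA-3'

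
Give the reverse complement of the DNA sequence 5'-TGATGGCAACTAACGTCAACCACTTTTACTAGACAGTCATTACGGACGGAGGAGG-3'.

Complement each base (A↔T, G↔C): ACTACCGTTGATTGCAGTTGGTGAAAATGATCTGTCAGTAATGCCTGCCTCCTCC. Then reverse.

5'-CCTCCTCCGTCCGTAATGACTGTCTAGTAAAAGTGGTTGACGTTAGTTGCCATCA-3'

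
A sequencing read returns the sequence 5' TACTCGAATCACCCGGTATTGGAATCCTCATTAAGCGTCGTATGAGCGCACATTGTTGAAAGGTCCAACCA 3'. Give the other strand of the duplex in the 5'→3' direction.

Pairing A↔T and G↔C gives ATGAGCTTAGTGGGCCATAACCTTAGGAGTAATTCGCAGCATACTCGCGTGTAACAACTTTCCAGGTTGGT, running 3'→5'. Reverse for the 5'→3' convention.

5'-TGGTTGGACCTTTCAACAATGTGCGCTCATACGACGCTTAATGAGGATTCCAATACCGGGTGATTCGAGTA-3'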